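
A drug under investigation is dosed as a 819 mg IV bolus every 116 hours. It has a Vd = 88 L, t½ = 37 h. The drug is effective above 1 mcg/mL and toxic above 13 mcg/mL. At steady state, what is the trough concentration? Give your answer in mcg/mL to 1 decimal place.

k = ln2/t½ = ln2/37 ≈ 0.018734 h⁻¹; fraction remaining f = e^(−kτ) = e^(−0.018734×116) ≈ 0.1138.
At steady state, accumulation factor R = 1/(1 − e^(−kτ)) ≈ 1.1284.
Single-dose peak C₀ = D/Vd = 819/88 ≈ 9.307 mcg/mL.
Steady-state peak Cmax,ss = C₀·R ≈ 9.307 × 1.1284 ≈ 10.502 mcg/mL.
One interval later, Cmin,ss = Cmax,ss·e^(−kτ) ≈ 10.502 × 0.1138 ≈ 1.195 mcg/mL.
Trough 1.2 mcg/mL vs MEC 1 mcg/mL: adequate.

1.2 mcg/mL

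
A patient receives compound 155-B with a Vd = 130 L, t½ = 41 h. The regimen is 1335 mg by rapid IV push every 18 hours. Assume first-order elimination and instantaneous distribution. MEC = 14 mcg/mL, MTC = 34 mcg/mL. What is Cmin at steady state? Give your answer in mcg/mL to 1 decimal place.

Over one 18-h interval, 18/41 ≈ 0.43902 half-lives elapse, leaving f ≈ 0.7376 of each dose.
Each bolus raises the concentration by D/Vd = 1335/130 ≈ 10.269 mcg/mL.
Steady-state trough Cmin,ss = C₀·f/(1−f) ≈ 10.269 × 0.7376/0.2624 ≈ 28.866 mcg/mL.
Trough 28.9 mcg/mL vs MEC 14 mcg/mL: adequate.

28.9 mcg/mL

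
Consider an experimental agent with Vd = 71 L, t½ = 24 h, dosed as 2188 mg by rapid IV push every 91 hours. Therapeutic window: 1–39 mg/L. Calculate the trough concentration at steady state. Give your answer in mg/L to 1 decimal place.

Over one 91-h interval, 91/24 ≈ 3.7917 half-lives elapse, leaving f ≈ 0.0722 of each dose.
Each bolus raises the concentration by D/Vd = 2188/71 ≈ 30.817 mg/L.
Steady-state trough Cmin,ss = C₀·f/(1−f) ≈ 30.817 × 0.0722/0.9278 ≈ 2.398 mg/L.
Trough 2.4 mg/L vs MEC 1 mg/L: adequate.

2.4 mg/L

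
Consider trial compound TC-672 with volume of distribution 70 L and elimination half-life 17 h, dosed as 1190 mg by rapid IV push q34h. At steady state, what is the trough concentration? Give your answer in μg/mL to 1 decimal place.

τ = 34 h = 2 half-lives, so f = (1/2)^2 = 0.25.
Accumulation ratio R = 1/(1 − f) = 1/0.75 = 4/3.
Single-dose peak C₀ = D/Vd = 1190/70 = 17 μg/mL.
Steady-state peak Cmax,ss = C₀·R = 17 × 4/3 ≈ 22.667 μg/mL.
Steady-state trough Cmin,ss = Cmax,ss·f ≈ 22.667 × 0.25 ≈ 5.667 μg/mL.

5.7 μg/mL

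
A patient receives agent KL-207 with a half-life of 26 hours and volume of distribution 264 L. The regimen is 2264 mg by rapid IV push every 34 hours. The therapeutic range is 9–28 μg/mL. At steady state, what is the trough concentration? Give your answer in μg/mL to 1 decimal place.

5.8 μg/mL

τ/t½ = 34/26 ≈ 1.3077, so fraction remaining f = (1/2)^(34/26) ≈ 0.4040.
At steady state, accumulation factor R = 1/(1 − e^(−kτ)) ≈ 1.6779.
Single-dose peak C₀ = D/Vd = 2264/264 ≈ 8.576 μg/mL.
Steady-state peak Cmax,ss = C₀·R ≈ 8.576 × 1.6779 ≈ 14.390 μg/mL.
One interval later, Cmin,ss = Cmax,ss·e^(−kτ) ≈ 14.390 × 0.4040 ≈ 5.814 μg/mL.
Trough 5.8 μg/mL vs MEC 9 μg/mL: subtherapeutic.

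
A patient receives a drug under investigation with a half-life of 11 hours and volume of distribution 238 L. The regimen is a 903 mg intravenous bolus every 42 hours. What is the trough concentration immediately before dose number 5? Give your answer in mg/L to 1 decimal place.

0.3 mg/L

f = (1/2)^(τ/t½) = (1/2)^(42/11) ≈ 0.0709.
C₀ = D/Vd = 903/238 ≈ 3.794 mg/L.
Before the 5th dose, 4 doses have been given. Superposition: Cmin = C₀·(f + f² + … + f^4).
≈ 3.794 × (0.0709 + 0.0050 + 0.0004 + 0.0000) ≈ 3.794 × 0.0763 ≈ 0.289 mg/L.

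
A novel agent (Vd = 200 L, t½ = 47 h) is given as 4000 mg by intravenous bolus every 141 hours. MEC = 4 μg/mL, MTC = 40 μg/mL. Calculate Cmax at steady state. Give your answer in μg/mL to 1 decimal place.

τ = 141 h = 3 half-lives, so f = (1/2)^3 = 0.125.
At steady state, R = 1/(1 − 0.125) = 8/7.
Single-dose peak C₀ = D/Vd = 4000/200 = 20 μg/mL.
Steady-state peak Cmax,ss = C₀·R = 20 × 8/7 ≈ 22.857 μg/mL.
Peak 22.9 μg/mL vs MTC 40 μg/mL: below toxic threshold.

22.9 μg/mL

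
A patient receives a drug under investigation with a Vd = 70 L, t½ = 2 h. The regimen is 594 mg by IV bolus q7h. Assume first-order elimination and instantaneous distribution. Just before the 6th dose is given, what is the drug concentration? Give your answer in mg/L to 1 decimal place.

0.8 mg/L

f = (1/2)^(τ/t½) = (1/2)^(7/2) ≈ 0.0884.
C₀ = D/Vd = 594/70 ≈ 8.486 mg/L.
Before the 6th dose, 5 doses have been given. Superposition: Cmin = C₀·(f + f² + … + f^5).
≈ 8.486 × (0.0884 + 0.0078 + 0.0007 + 0.0001 + 0.0000) ≈ 8.486 × 0.0970 ≈ 0.823 mg/L.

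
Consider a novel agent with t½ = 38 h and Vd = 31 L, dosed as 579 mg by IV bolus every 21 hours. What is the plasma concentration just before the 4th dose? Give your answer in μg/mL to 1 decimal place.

f = (1/2)^(τ/t½) = (1/2)^(21/38) ≈ 0.6818.
C₀ = D/Vd = 579/31 ≈ 18.677 μg/mL.
Before the 4th dose, 3 doses have been given. Superposition: Cmin = C₀·(f + f² + … + f^3).
≈ 18.677 × (0.6818 + 0.4649 + 0.3169) ≈ 18.677 × 1.4636 ≈ 27.336 μg/mL.

27.3 μg/mL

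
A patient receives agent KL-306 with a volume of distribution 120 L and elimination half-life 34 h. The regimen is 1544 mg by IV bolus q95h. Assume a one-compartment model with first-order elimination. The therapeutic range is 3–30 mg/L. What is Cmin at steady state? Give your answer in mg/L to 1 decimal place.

2.2 mg/L

τ/t½ = 95/34 ≈ 2.7941, so fraction remaining f = (1/2)^(95/34) ≈ 0.1442.
Each bolus raises the concentration by D/Vd = 1544/120 ≈ 12.867 mg/L.
Steady-state trough Cmin,ss = C₀·f/(1−f) ≈ 12.867 × 0.1442/0.8558 ≈ 2.168 mg/L.
Trough 2.2 mg/L vs MEC 3 mg/L: subtherapeutic.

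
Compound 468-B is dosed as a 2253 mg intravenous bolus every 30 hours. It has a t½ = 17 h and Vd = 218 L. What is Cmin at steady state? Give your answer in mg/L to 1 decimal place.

τ/t½ = 30/17 ≈ 1.7647, so fraction remaining f = (1/2)^(30/17) ≈ 0.2943.
At steady state, accumulation factor R = 1/(1 − e^(−kτ)) ≈ 1.4170.
Single-dose peak C₀ = D/Vd = 2253/218 ≈ 10.335 mg/L.
Steady-state peak Cmax,ss = C₀·R ≈ 10.335 × 1.4170 ≈ 14.645 mg/L.
One interval later, Cmin,ss = Cmax,ss·e^(−kτ) ≈ 14.645 × 0.2943 ≈ 4.310 mg/L.

4.3 mg/L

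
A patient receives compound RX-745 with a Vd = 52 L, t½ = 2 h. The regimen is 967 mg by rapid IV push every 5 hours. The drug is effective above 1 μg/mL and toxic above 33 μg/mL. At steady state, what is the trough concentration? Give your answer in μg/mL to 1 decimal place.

4.0 μg/mL

τ/t½ = 5/2 ≈ 2.5, so fraction remaining f = (1/2)^(5/2) ≈ 0.1768.
Single-dose peak C₀ = D/Vd = 967/52 ≈ 18.596 μg/mL.
Steady-state trough Cmin,ss = C₀·f/(1−f) ≈ 18.596 × 0.1768/0.8232 ≈ 3.994 μg/mL.
Trough 4.0 μg/mL vs MEC 1 μg/mL: adequate.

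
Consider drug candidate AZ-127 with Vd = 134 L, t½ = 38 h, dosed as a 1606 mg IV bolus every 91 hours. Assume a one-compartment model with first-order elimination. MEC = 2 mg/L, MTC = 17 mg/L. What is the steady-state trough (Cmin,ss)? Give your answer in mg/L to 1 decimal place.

τ/t½ = 91/38 ≈ 2.3947, so fraction remaining f = (1/2)^(91/38) ≈ 0.1902.
Accumulation ratio R = 1/(1 − f) ≈ 1/0.8098 ≈ 1.2349.
Each bolus raises the concentration by D/Vd = 1606/134 ≈ 11.985 mg/L.
Steady-state peak Cmax,ss = C₀·R ≈ 11.985 × 1.2349 ≈ 14.800 mg/L.
Steady-state trough Cmin,ss = Cmax,ss·f ≈ 14.800 × 0.1902 ≈ 2.815 mg/L.
Trough 2.8 mg/L vs MEC 2 mg/L: adequate.

2.8 mg/L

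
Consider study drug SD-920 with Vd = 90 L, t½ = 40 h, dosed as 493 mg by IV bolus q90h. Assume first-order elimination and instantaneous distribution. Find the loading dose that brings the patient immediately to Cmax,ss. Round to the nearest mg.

624 mg

f = (1/2)^(90/40) ≈ 0.210224; accumulation ratio R = 1/(1−f) ≈ 1.26618.
Loading dose to hit Cmax,ss on first dose: D_load = D_maint·R ≈ 493 × 1.26618 ≈ 624.23 mg.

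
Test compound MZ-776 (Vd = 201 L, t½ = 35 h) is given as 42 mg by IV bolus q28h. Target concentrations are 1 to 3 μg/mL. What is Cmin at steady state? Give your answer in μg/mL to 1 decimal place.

τ/t½ = 28/35 ≈ 0.8, so fraction remaining f = (1/2)^(28/35) ≈ 0.5743.
Each bolus raises the concentration by D/Vd = 42/201 ≈ 0.209 μg/mL.
Steady-state trough Cmin,ss = C₀·f/(1−f) ≈ 0.209 × 0.5743/0.4257 ≈ 0.282 μg/mL.
Trough 0.3 μg/mL vs MEC 1 μg/mL: subtherapeutic.

0.3 μg/mL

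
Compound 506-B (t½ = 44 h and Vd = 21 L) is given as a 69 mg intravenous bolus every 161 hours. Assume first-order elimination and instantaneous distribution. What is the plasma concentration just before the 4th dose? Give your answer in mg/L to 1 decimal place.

f = (1/2)^(τ/t½) = (1/2)^(161/44) ≈ 0.0792.
C₀ = D/Vd = 69/21 ≈ 3.286 mg/L.
Before the 4th dose, 3 doses have been given. Superposition: Cmin = C₀·(f + f² + … + f^3).
≈ 3.286 × (0.0792 + 0.0063 + 0.0005) ≈ 3.286 × 0.0860 ≈ 0.283 mg/L.

0.3 mg/L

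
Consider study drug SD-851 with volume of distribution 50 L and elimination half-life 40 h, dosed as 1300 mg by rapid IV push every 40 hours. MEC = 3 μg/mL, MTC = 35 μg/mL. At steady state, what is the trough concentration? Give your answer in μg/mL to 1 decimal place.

τ = 40 h = 1 half-life, so f = (1/2)^1 = 0.5.
Accumulation ratio R = 1/(1 − f) = 1/0.5 = 2/1.
Single-dose peak C₀ = D/Vd = 1300/50 = 26 μg/mL.
Steady-state peak Cmax,ss = C₀·R = 26 × 2/1 ≈ 52.000 μg/mL.
Steady-state trough Cmin,ss = Cmax,ss·f ≈ 52.000 × 0.5 ≈ 26.000 μg/mL.
Trough 26.0 μg/mL vs MEC 3 μg/mL: adequate.

26.0 μg/mL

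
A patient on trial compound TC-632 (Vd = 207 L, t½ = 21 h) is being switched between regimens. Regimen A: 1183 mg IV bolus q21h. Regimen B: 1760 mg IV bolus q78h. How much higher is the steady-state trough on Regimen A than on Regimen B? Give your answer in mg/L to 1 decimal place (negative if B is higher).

5.0 mg/L

Regimen A: f = (1/2)^(21/21) ≈ 0.5000; Cmin,ss = (1183/207)·f/(1−f) ≈ 5.715 mg/L.
Regimen B: f = (1/2)^(78/21) ≈ 0.0762; Cmin,ss = (1760/207)·f/(1−f) ≈ 0.701 mg/L.
Difference ≈ 5.715 − 0.701 ≈ 5.014 mg/L.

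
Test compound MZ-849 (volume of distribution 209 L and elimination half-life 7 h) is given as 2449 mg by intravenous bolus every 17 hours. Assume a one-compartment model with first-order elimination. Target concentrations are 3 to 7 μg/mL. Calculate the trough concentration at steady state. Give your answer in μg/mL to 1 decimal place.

k = ln2/t½ = ln2/7 ≈ 0.099021 h⁻¹; fraction remaining f = e^(−kτ) = e^(−0.099021×17) ≈ 0.1857.
At steady state, accumulation factor R = 1/(1 − e^(−kτ)) ≈ 1.2280.
Single-dose peak C₀ = D/Vd = 2449/209 ≈ 11.718 μg/mL.
Cmax,ss = C₀/(1 − f) ≈ 11.718/0.8143 ≈ 14.390 μg/mL.
Steady-state trough Cmin,ss = Cmax,ss·f ≈ 14.390 × 0.1857 ≈ 2.672 μg/mL.
Trough 2.7 μg/mL vs MEC 3 μg/mL: subtherapeutic.

2.7 μg/mL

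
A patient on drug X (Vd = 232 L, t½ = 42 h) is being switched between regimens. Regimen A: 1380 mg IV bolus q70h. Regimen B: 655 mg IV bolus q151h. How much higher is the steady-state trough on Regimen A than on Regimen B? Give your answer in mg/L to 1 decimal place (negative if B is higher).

2.5 mg/L

Regimen A: f = (1/2)^(70/42) ≈ 0.3150; Cmin,ss = (1380/232)·f/(1−f) ≈ 2.735 mg/L.
Regimen B: f = (1/2)^(151/42) ≈ 0.0827; Cmin,ss = (655/232)·f/(1−f) ≈ 0.255 mg/L.
Difference ≈ 2.735 − 0.255 ≈ 2.480 mg/L.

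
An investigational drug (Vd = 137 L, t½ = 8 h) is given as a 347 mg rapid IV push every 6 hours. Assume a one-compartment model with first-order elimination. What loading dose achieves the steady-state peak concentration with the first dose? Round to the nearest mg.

f = (1/2)^(6/8) ≈ 0.594604; accumulation ratio R = 1/(1−f) ≈ 2.46672.
Loading dose to hit Cmax,ss on first dose: D_load = D_maint·R ≈ 347 × 2.46672 ≈ 855.95 mg.

856 mg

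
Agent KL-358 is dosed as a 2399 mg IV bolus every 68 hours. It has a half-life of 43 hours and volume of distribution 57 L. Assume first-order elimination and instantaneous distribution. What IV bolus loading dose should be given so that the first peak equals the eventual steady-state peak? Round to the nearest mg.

3603 mg

f = (1/2)^(68/43) ≈ 0.334159; accumulation ratio R = 1/(1−f) ≈ 1.50186.
Loading dose to hit Cmax,ss on first dose: D_load = D_maint·R ≈ 2399 × 1.50186 ≈ 3602.96 mg.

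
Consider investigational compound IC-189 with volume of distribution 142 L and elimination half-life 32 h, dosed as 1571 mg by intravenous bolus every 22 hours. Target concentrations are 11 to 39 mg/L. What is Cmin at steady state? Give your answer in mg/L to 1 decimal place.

k = ln2/t½ = ln2/32 ≈ 0.021661 h⁻¹; fraction remaining f = e^(−kτ) = e^(−0.021661×22) ≈ 0.6209.
Each bolus raises the concentration by D/Vd = 1571/142 ≈ 11.063 mg/L.
Steady-state trough Cmin,ss = C₀·f/(1−f) ≈ 11.063 × 0.6209/0.3791 ≈ 18.119 mg/L.
Trough 18.1 mg/L vs MEC 11 mg/L: adequate.

18.1 mg/L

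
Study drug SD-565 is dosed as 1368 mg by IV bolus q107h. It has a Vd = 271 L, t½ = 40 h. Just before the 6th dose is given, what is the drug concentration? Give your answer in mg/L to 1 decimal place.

0.9 mg/L

f = (1/2)^(τ/t½) = (1/2)^(107/40) ≈ 0.1566.
C₀ = D/Vd = 1368/271 ≈ 5.048 mg/L.
Before the 6th dose, 5 doses have been given. Superposition: Cmin = C₀·(f + f² + … + f^5).
≈ 5.048 × (0.1566 + 0.0245 + 0.0038 + 0.0006 + 0.0001) ≈ 5.048 × 0.1856 ≈ 0.937 mg/L.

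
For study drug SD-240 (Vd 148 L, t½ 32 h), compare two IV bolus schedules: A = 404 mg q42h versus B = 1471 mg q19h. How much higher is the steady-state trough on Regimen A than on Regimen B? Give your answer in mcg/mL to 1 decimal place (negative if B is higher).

Regimen A: f = (1/2)^(42/32) ≈ 0.4026; Cmin,ss = (404/148)·f/(1−f) ≈ 1.840 mcg/mL.
Regimen B: f = (1/2)^(19/32) ≈ 0.6626; Cmin,ss = (1471/148)·f/(1−f) ≈ 19.519 mcg/mL.
Difference ≈ 1.840 − 19.519 ≈ -17.679 mcg/mL.

-17.7 mcg/mL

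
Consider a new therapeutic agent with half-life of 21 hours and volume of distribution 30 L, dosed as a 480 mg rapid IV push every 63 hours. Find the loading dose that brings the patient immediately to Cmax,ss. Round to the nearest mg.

549 mg

f = (1/2)^(63/21) ≈ 0.125000; accumulation ratio R = 1/(1−f) ≈ 1.14286.
Loading dose to hit Cmax,ss on first dose: D_load = D_maint·R ≈ 480 × 1.14286 ≈ 548.57 mg.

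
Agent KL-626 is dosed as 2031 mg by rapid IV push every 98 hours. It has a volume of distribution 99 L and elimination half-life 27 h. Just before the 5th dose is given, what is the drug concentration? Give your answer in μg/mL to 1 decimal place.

1.8 μg/mL

f = (1/2)^(τ/t½) = (1/2)^(98/27) ≈ 0.0808.
C₀ = D/Vd = 2031/99 ≈ 20.515 μg/mL.
Before the 5th dose, 4 doses have been given. Superposition: Cmin = C₀·(f + f² + … + f^4).
≈ 20.515 × (0.0808 + 0.0065 + 0.0005 + 0.0000) ≈ 20.515 × 0.0878 ≈ 1.801 μg/mL.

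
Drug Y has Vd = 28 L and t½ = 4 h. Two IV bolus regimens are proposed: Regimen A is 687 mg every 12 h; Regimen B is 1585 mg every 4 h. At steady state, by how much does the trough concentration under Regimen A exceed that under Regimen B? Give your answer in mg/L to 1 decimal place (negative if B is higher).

-53.1 mg/L

Regimen A: f = (1/2)^(12/4) ≈ 0.1250; Cmin,ss = (687/28)·f/(1−f) ≈ 3.505 mg/L.
Regimen B: f = (1/2)^(4/4) ≈ 0.5000; Cmin,ss = (1585/28)·f/(1−f) ≈ 56.607 mg/L.
Difference ≈ 3.505 − 56.607 ≈ -53.102 mg/L.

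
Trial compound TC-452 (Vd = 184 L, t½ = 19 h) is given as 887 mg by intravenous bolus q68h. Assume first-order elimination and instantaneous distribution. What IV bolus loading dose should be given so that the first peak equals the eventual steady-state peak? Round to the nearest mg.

968 mg

f = (1/2)^(68/19) ≈ 0.083682; accumulation ratio R = 1/(1−f) ≈ 1.09132.
Loading dose to hit Cmax,ss on first dose: D_load = D_maint·R ≈ 887 × 1.09132 ≈ 968.00 mg.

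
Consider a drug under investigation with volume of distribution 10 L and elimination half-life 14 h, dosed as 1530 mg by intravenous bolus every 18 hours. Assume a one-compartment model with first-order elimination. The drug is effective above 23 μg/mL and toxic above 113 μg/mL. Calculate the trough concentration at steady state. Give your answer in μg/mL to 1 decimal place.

106.4 μg/mL

Over one 18-h interval, 18/14 ≈ 1.2857 half-lives elapse, leaving f ≈ 0.4102 of each dose.
Single-dose peak C₀ = D/Vd = 1530/10 ≈ 153.000 μg/mL.
Steady-state trough Cmin,ss = C₀·f/(1−f) ≈ 153.000 × 0.4102/0.5898 ≈ 106.410 μg/mL.
Trough 106.4 μg/mL vs MEC 23 μg/mL: adequate.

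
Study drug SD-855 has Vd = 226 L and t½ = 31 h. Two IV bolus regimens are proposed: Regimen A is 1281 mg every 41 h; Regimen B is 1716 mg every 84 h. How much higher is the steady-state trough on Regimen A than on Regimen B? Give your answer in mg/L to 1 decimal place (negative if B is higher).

2.4 mg/L

Regimen A: f = (1/2)^(41/31) ≈ 0.3998; Cmin,ss = (1281/226)·f/(1−f) ≈ 3.776 mg/L.
Regimen B: f = (1/2)^(84/31) ≈ 0.1529; Cmin,ss = (1716/226)·f/(1−f) ≈ 1.371 mg/L.
Difference ≈ 3.776 − 1.371 ≈ 2.405 mg/L.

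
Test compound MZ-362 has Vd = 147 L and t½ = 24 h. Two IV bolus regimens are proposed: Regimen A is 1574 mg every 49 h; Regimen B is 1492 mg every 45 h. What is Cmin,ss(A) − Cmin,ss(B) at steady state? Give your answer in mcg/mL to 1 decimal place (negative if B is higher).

-0.4 mcg/mL

Regimen A: f = (1/2)^(49/24) ≈ 0.2429; Cmin,ss = (1574/147)·f/(1−f) ≈ 3.435 mcg/mL.
Regimen B: f = (1/2)^(45/24) ≈ 0.2726; Cmin,ss = (1492/147)·f/(1−f) ≈ 3.804 mcg/mL.
Difference ≈ 3.435 − 3.804 ≈ -0.369 mcg/mL.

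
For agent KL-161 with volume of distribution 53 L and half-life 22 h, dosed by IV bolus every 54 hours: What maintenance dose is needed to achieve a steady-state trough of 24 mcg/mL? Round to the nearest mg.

τ/t½ = 54/22 ≈ 2.4545, so f = (1/2)^(54/22) ≈ 0.182435.
Cmin,ss = (D/Vd)·f/(1−f), so D = Cmin,ss·Vd·(1−f)/f.
D = 24 × 53 × (1−f)/f ≈ 24 × 53 × 4.48140 ≈ 5700.34 mg.

5700 mg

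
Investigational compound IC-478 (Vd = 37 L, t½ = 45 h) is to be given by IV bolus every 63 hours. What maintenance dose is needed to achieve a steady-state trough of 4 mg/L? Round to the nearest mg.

243 mg

τ/t½ = 63/45 ≈ 1.4, so f = (1/2)^(63/45) ≈ 0.378929.
Cmin,ss = (D/Vd)·f/(1−f), so D = Cmin,ss·Vd·(1−f)/f.
D = 4 × 37 × (1−f)/f ≈ 4 × 37 × 1.63902 ≈ 242.57 mg.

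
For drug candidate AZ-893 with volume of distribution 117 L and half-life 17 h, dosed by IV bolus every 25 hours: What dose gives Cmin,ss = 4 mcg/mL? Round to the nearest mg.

τ/t½ = 25/17 ≈ 1.4706, so f = (1/2)^(25/17) ≈ 0.360835.
Cmin,ss = (D/Vd)·f/(1−f), so D = Cmin,ss·Vd·(1−f)/f.
D = 4 × 117 × (1−f)/f ≈ 4 × 117 × 1.77135 ≈ 828.99 mg.

829 mg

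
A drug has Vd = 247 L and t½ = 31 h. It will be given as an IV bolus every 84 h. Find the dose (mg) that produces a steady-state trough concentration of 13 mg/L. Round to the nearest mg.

17795 mg

τ/t½ = 84/31 ≈ 2.7097, so f = (1/2)^(84/31) ≈ 0.152864.
Cmin,ss = (D/Vd)·f/(1−f), so D = Cmin,ss·Vd·(1−f)/f.
D = 13 × 247 × (1−f)/f ≈ 13 × 247 × 5.54176 ≈ 17794.59 mg.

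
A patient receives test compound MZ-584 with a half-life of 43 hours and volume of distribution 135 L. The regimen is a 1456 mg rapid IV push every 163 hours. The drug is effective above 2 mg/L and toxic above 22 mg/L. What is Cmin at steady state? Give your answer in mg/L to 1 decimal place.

0.8 mg/L

k = ln2/t½ = ln2/43 ≈ 0.016120 h⁻¹; fraction remaining f = e^(−kτ) = e^(−0.016120×163) ≈ 0.0723.
Accumulation ratio R = 1/(1 − f) ≈ 1/0.9277 ≈ 1.0779.
Single-dose peak C₀ = D/Vd = 1456/135 ≈ 10.785 mg/L.
Cmax,ss = C₀/(1 − f) ≈ 10.785/0.9277 ≈ 11.626 mg/L.
One interval later, Cmin,ss = Cmax,ss·e^(−kτ) ≈ 11.626 × 0.0723 ≈ 0.841 mg/L.
Trough 0.8 mg/L vs MEC 2 mg/L: subtherapeutic.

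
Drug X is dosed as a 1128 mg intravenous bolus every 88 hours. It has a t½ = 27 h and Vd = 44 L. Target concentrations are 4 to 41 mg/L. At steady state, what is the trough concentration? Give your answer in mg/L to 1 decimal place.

3.0 mg/L

Over one 88-h interval, 88/27 ≈ 3.2593 half-lives elapse, leaving f ≈ 0.1044 of each dose.
At steady state, accumulation factor R = 1/(1 − e^(−kτ)) ≈ 1.1166.
Single-dose peak C₀ = D/Vd = 1128/44 ≈ 25.636 mg/L.
Cmax,ss = C₀/(1 − f) ≈ 25.636/0.8956 ≈ 28.624 mg/L.
Steady-state trough Cmin,ss = Cmax,ss·f ≈ 28.624 × 0.1044 ≈ 2.988 mg/L.
Trough 3.0 mg/L vs MEC 4 mg/L: subtherapeutic.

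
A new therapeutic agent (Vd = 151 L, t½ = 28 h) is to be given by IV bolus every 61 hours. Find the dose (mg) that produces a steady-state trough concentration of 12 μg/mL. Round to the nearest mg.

τ/t½ = 61/28 ≈ 2.1786, so f = (1/2)^(61/28) ≈ 0.220894.
Cmin,ss = (D/Vd)·f/(1−f), so D = Cmin,ss·Vd·(1−f)/f.
D = 12 × 151 × (1−f)/f ≈ 12 × 151 × 3.52706 ≈ 6391.03 mg.

6391 mg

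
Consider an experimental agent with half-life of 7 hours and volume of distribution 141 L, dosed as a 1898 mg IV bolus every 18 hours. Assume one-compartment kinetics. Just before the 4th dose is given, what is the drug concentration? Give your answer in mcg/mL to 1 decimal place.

2.7 mcg/mL

f = (1/2)^(τ/t½) = (1/2)^(18/7) ≈ 0.1682.
C₀ = D/Vd = 1898/141 ≈ 13.461 mcg/mL.
Before the 4th dose, 3 doses have been given. Superposition: Cmin = C₀·(f + f² + … + f^3).
≈ 13.461 × (0.1682 + 0.0283 + 0.0048) ≈ 13.461 × 0.2013 ≈ 2.710 mcg/mL.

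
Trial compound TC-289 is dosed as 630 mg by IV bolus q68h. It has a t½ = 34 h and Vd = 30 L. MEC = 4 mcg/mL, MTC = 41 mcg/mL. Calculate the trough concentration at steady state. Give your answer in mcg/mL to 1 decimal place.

7.0 mcg/mL

The dosing interval is 2 half-lives, so f = 2^(−2) = 0.25.
Accumulation ratio R = 1/(1 − f) = 1/0.75 = 4/3.
Single-dose peak C₀ = D/Vd = 630/30 = 21 mcg/mL.
Steady-state peak Cmax,ss = C₀·R = 21 × 4/3 ≈ 28.000 mcg/mL.
Steady-state trough Cmin,ss = Cmax,ss·f ≈ 28.000 × 0.25 ≈ 7.000 mcg/mL.
Trough 7.0 mcg/mL vs MEC 4 mcg/mL: adequate.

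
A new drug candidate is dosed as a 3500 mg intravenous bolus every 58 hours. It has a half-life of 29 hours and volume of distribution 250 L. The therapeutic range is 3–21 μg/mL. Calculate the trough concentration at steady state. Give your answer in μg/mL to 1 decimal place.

The dosing interval is 2 half-lives, so f = 2^(−2) = 0.25.
At steady state, R = 1/(1 − 0.25) = 4/3.
Single-dose peak C₀ = D/Vd = 3500/250 = 14 μg/mL.
Steady-state peak Cmax,ss = C₀·R = 14 × 4/3 ≈ 18.667 μg/mL.
Steady-state trough Cmin,ss = Cmax,ss·f ≈ 18.667 × 0.25 ≈ 4.667 μg/mL.
Trough 4.7 μg/mL vs MEC 3 μg/mL: adequate.

4.7 μg/mL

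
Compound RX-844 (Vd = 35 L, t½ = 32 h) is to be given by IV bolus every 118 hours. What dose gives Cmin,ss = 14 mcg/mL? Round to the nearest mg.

5823 mg

τ/t½ = 118/32 ≈ 3.6875, so f = (1/2)^(118/32) ≈ 0.077616.
Cmin,ss = (D/Vd)·f/(1−f), so D = Cmin,ss·Vd·(1−f)/f.
D = 14 × 35 × (1−f)/f ≈ 14 × 35 × 11.88394 ≈ 5823.13 mg.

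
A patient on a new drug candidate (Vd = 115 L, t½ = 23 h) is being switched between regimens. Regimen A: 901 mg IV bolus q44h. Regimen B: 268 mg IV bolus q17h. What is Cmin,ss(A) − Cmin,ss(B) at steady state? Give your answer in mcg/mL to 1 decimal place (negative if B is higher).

-0.7 mcg/mL

Regimen A: f = (1/2)^(44/23) ≈ 0.2655; Cmin,ss = (901/115)·f/(1−f) ≈ 2.832 mcg/mL.
Regimen B: f = (1/2)^(17/23) ≈ 0.5991; Cmin,ss = (268/115)·f/(1−f) ≈ 3.483 mcg/mL.
Difference ≈ 2.832 − 3.483 ≈ -0.651 mcg/mL.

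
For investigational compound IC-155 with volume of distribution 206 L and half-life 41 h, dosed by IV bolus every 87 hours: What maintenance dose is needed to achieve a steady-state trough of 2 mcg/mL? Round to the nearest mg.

1381 mg

τ/t½ = 87/41 ≈ 2.122, so f = (1/2)^(87/41) ≈ 0.229736.
Cmin,ss = (D/Vd)·f/(1−f), so D = Cmin,ss·Vd·(1−f)/f.
D = 2 × 206 × (1−f)/f ≈ 2 × 206 × 3.35282 ≈ 1381.36 mg.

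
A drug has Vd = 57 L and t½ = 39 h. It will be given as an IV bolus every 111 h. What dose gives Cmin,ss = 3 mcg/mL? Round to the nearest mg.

1059 mg

τ/t½ = 111/39 ≈ 2.8462, so f = (1/2)^(111/39) ≈ 0.139066.
Cmin,ss = (D/Vd)·f/(1−f), so D = Cmin,ss·Vd·(1−f)/f.
D = 3 × 57 × (1−f)/f ≈ 3 × 57 × 6.19083 ≈ 1058.63 mg.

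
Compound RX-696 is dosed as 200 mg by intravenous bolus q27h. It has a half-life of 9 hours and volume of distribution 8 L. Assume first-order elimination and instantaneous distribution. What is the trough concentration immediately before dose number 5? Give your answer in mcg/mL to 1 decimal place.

f = (1/2)^(τ/t½) = (1/2)^(27/9) ≈ 0.1250.
C₀ = D/Vd = 200/8 ≈ 25.000 mcg/mL.
Before the 5th dose, 4 doses have been given. Superposition: Cmin = C₀·(f + f² + … + f^4).
≈ 25.000 × (0.1250 + 0.0156 + 0.0020 + 0.0002) ≈ 25.000 × 0.1428 ≈ 3.570 mcg/mL.

3.6 mcg/mL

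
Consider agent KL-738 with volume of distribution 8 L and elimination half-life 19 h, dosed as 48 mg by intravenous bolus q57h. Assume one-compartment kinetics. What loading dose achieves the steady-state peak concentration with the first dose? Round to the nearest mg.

f = (1/2)^(57/19) ≈ 0.125000; accumulation ratio R = 1/(1−f) ≈ 1.14286.
Loading dose to hit Cmax,ss on first dose: D_load = D_maint·R ≈ 48 × 1.14286 ≈ 54.86 mg.

55 mg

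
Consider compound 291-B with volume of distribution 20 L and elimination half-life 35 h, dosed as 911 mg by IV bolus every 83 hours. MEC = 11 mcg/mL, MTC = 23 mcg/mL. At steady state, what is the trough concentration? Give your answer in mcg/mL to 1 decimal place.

k = ln2/t½ = ln2/35 ≈ 0.019804 h⁻¹; fraction remaining f = e^(−kτ) = e^(−0.019804×83) ≈ 0.1933.
Accumulation ratio R = 1/(1 − f) ≈ 1/0.8067 ≈ 1.2396.
Each bolus raises the concentration by D/Vd = 911/20 ≈ 45.550 mcg/mL.
Cmax,ss = C₀/(1 − f) ≈ 45.550/0.8067 ≈ 56.465 mcg/mL.
One interval later, Cmin,ss = Cmax,ss·e^(−kτ) ≈ 56.465 × 0.1933 ≈ 10.915 mcg/mL.
Trough 10.9 mcg/mL vs MEC 11 mcg/mL: subtherapeutic.

10.9 mcg/mL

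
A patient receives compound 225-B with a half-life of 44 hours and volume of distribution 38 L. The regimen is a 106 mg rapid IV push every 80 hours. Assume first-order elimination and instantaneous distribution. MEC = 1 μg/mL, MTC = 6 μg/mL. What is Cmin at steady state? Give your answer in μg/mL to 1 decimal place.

τ/t½ = 80/44 ≈ 1.8182, so fraction remaining f = (1/2)^(80/44) ≈ 0.2836.
Accumulation ratio R = 1/(1 − f) ≈ 1/0.7164 ≈ 1.3959.
Single-dose peak C₀ = D/Vd = 106/38 ≈ 2.789 μg/mL.
Cmax,ss = C₀/(1 − f) ≈ 2.789/0.7164 ≈ 3.893 μg/mL.
Steady-state trough Cmin,ss = Cmax,ss·f ≈ 3.893 × 0.2836 ≈ 1.104 μg/mL.
Trough 1.1 μg/mL vs MEC 1 μg/mL: adequate.

1.1 μg/mL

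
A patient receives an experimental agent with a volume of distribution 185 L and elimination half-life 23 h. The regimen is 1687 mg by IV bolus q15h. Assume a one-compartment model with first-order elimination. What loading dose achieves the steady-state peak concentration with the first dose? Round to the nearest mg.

f = (1/2)^(15/23) ≈ 0.636321; accumulation ratio R = 1/(1−f) ≈ 2.74968.
Loading dose to hit Cmax,ss on first dose: D_load = D_maint·R ≈ 1687 × 2.74968 ≈ 4638.71 mg.

4639 mg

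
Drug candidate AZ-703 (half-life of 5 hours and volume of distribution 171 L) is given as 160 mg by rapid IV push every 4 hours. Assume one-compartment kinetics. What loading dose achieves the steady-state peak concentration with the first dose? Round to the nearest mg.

f = (1/2)^(4/5) ≈ 0.574349; accumulation ratio R = 1/(1−f) ≈ 2.34934.
Loading dose to hit Cmax,ss on first dose: D_load = D_maint·R ≈ 160 × 2.34934 ≈ 375.89 mg.

376 mg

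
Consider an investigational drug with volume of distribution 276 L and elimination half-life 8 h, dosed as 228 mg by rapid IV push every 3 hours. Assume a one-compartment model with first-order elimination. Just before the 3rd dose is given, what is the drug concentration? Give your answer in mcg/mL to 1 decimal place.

f = (1/2)^(τ/t½) = (1/2)^(3/8) ≈ 0.7711.
C₀ = D/Vd = 228/276 ≈ 0.826 mcg/mL.
Before the 3rd dose, 2 doses have been given. Superposition: Cmin = C₀·(f + f²).
≈ 0.826 × (0.7711 + 0.5946) ≈ 0.826 × 1.3657 ≈ 1.128 mcg/mL.

1.1 mcg/mL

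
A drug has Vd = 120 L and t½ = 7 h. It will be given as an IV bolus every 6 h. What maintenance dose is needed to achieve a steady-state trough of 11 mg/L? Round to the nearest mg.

τ/t½ = 6/7 ≈ 0.85714, so f = (1/2)^(6/7) ≈ 0.552045.
Cmin,ss = (D/Vd)·f/(1−f), so D = Cmin,ss·Vd·(1−f)/f.
D = 11 × 120 × (1−f)/f ≈ 11 × 120 × 0.81145 ≈ 1071.11 mg.

1071 mg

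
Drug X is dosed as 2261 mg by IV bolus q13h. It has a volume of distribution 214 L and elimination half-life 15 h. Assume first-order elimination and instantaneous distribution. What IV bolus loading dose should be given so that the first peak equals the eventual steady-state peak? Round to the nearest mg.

f = (1/2)^(13/15) ≈ 0.548412; accumulation ratio R = 1/(1−f) ≈ 2.21441.
Loading dose to hit Cmax,ss on first dose: D_load = D_maint·R ≈ 2261 × 2.21441 ≈ 5006.78 mg.

5007 mg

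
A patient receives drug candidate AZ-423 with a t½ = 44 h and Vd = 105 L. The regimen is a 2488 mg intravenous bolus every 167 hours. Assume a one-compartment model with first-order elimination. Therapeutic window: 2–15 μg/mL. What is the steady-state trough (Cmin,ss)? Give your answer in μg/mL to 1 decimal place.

1.8 μg/mL

Over one 167-h interval, 167/44 ≈ 3.7955 half-lives elapse, leaving f ≈ 0.0720 of each dose.
Accumulation ratio R = 1/(1 − f) ≈ 1/0.9280 ≈ 1.0776.
Each bolus raises the concentration by D/Vd = 2488/105 ≈ 23.695 μg/mL.
Steady-state peak Cmax,ss = C₀·R ≈ 23.695 × 1.0776 ≈ 25.534 μg/mL.
Steady-state trough Cmin,ss = Cmax,ss·f ≈ 25.534 × 0.0720 ≈ 1.838 μg/mL.
Trough 1.8 μg/mL vs MEC 2 μg/mL: subtherapeutic.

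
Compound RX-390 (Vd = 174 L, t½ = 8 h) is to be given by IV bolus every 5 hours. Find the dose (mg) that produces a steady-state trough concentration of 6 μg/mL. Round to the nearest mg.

τ/t½ = 5/8 ≈ 0.625, so f = (1/2)^(5/8) ≈ 0.648420.
Cmin,ss = (D/Vd)·f/(1−f), so D = Cmin,ss·Vd·(1−f)/f.
D = 6 × 174 × (1−f)/f ≈ 6 × 174 × 0.54221 ≈ 566.07 mg.

566 mg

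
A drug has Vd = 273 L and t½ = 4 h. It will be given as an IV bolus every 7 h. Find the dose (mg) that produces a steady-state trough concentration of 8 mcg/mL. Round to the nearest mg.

τ/t½ = 7/4 ≈ 1.75, so f = (1/2)^(7/4) ≈ 0.297302.
Cmin,ss = (D/Vd)·f/(1−f), so D = Cmin,ss·Vd·(1−f)/f.
D = 8 × 273 × (1−f)/f ≈ 8 × 273 × 2.36358 ≈ 5162.06 mg.

5162 mg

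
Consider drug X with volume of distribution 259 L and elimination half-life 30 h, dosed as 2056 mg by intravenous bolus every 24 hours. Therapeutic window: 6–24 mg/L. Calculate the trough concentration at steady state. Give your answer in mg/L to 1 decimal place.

10.7 mg/L

k = ln2/t½ = ln2/30 ≈ 0.023105 h⁻¹; fraction remaining f = e^(−kτ) = e^(−0.023105×24) ≈ 0.5743.
Single-dose peak C₀ = D/Vd = 2056/259 ≈ 7.938 mg/L.
Steady-state trough Cmin,ss = C₀·f/(1−f) ≈ 7.938 × 0.5743/0.4257 ≈ 10.709 mg/L.
Trough 10.7 mg/L vs MEC 6 mg/L: adequate.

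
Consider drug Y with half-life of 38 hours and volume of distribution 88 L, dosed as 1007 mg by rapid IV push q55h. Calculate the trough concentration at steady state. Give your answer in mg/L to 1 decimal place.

τ/t½ = 55/38 ≈ 1.4474, so fraction remaining f = (1/2)^(55/38) ≈ 0.3667.
At steady state, accumulation factor R = 1/(1 − e^(−kτ)) ≈ 1.5790.
Each bolus raises the concentration by D/Vd = 1007/88 ≈ 11.443 mg/L.
Steady-state peak Cmax,ss = C₀·R ≈ 11.443 × 1.5790 ≈ 18.068 mg/L.
Steady-state trough Cmin,ss = Cmax,ss·f ≈ 18.068 × 0.3667 ≈ 6.626 mg/L.

6.6 mg/L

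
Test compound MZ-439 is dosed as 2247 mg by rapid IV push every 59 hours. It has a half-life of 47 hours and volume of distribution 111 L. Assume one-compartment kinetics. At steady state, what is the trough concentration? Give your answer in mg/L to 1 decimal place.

14.6 mg/L

k = ln2/t½ = ln2/47 ≈ 0.014748 h⁻¹; fraction remaining f = e^(−kτ) = e^(−0.014748×59) ≈ 0.4189.
Single-dose peak C₀ = D/Vd = 2247/111 ≈ 20.243 mg/L.
Steady-state trough Cmin,ss = C₀·f/(1−f) ≈ 20.243 × 0.4189/0.5811 ≈ 14.593 mg/L.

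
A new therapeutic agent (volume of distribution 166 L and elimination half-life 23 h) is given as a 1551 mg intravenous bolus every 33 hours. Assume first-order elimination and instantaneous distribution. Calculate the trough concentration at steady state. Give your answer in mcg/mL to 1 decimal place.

Over one 33-h interval, 33/23 ≈ 1.4348 half-lives elapse, leaving f ≈ 0.3699 of each dose.
Accumulation ratio R = 1/(1 − f) ≈ 1/0.6301 ≈ 1.5870.
Single-dose peak C₀ = D/Vd = 1551/166 ≈ 9.343 mcg/mL.
Steady-state peak Cmax,ss = C₀·R ≈ 9.343 × 1.5870 ≈ 14.827 mcg/mL.
Steady-state trough Cmin,ss = Cmax,ss·f ≈ 14.827 × 0.3699 ≈ 5.485 mcg/mL.

5.5 mcg/mL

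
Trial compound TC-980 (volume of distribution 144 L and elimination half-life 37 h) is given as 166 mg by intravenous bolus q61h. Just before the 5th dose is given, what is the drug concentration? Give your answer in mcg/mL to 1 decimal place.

f = (1/2)^(τ/t½) = (1/2)^(61/37) ≈ 0.3189.
C₀ = D/Vd = 166/144 ≈ 1.153 mcg/mL.
Before the 5th dose, 4 doses have been given. Superposition: Cmin = C₀·(f + f² + … + f^4).
≈ 1.153 × (0.3189 + 0.1017 + 0.0324 + 0.0103) ≈ 1.153 × 0.4633 ≈ 0.534 mcg/mL.

0.5 mcg/mL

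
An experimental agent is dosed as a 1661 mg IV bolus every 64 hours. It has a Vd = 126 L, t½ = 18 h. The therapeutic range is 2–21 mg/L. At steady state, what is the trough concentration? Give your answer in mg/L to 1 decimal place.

Over one 64-h interval, 64/18 ≈ 3.5556 half-lives elapse, leaving f ≈ 0.0850 of each dose.
At steady state, accumulation factor R = 1/(1 − e^(−kτ)) ≈ 1.0929.
Single-dose peak C₀ = D/Vd = 1661/126 ≈ 13.183 mg/L.
Steady-state peak Cmax,ss = C₀·R ≈ 13.183 × 1.0929 ≈ 14.408 mg/L.
One interval later, Cmin,ss = Cmax,ss·e^(−kτ) ≈ 14.408 × 0.0850 ≈ 1.225 mg/L.
Trough 1.2 mg/L vs MEC 2 mg/L: subtherapeutic.

1.2 mg/L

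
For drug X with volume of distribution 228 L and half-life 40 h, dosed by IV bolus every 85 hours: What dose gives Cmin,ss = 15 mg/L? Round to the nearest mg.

τ/t½ = 85/40 ≈ 2.125, so f = (1/2)^(85/40) ≈ 0.229251.
Cmin,ss = (D/Vd)·f/(1−f), so D = Cmin,ss·Vd·(1−f)/f.
D = 15 × 228 × (1−f)/f ≈ 15 × 228 × 3.36203 ≈ 11498.14 mg.

11498 mg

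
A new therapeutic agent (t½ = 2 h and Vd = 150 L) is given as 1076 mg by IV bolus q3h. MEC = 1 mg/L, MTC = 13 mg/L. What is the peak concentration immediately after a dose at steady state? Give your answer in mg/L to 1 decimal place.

11.1 mg/L

τ/t½ = 3/2 ≈ 1.5, so fraction remaining f = (1/2)^(3/2) ≈ 0.3536.
At steady state, accumulation factor R = 1/(1 − e^(−kτ)) ≈ 1.5470.
Each bolus raises the concentration by D/Vd = 1076/150 ≈ 7.173 mg/L.
Cmax,ss = C₀/(1 − f) ≈ 7.173/0.6464 ≈ 11.097 mg/L.
Peak 11.1 mg/L vs MTC 13 mg/L: below toxic threshold.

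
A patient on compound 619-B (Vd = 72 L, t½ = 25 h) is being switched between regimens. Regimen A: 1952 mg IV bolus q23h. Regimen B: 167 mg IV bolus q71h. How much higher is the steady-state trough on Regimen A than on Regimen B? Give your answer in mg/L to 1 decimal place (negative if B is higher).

30.0 mg/L

Regimen A: f = (1/2)^(23/25) ≈ 0.5285; Cmin,ss = (1952/72)·f/(1−f) ≈ 30.389 mg/L.
Regimen B: f = (1/2)^(71/25) ≈ 0.1397; Cmin,ss = (167/72)·f/(1−f) ≈ 0.377 mg/L.
Difference ≈ 30.389 − 0.377 ≈ 30.012 mg/L.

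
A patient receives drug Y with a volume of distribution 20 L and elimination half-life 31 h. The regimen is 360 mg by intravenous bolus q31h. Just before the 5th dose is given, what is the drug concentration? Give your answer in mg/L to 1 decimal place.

f = (1/2)^(τ/t½) = (1/2)^(31/31) ≈ 0.5000.
C₀ = D/Vd = 360/20 ≈ 18.000 mg/L.
Before the 5th dose, 4 doses have been given. Superposition: Cmin = C₀·(f + f² + … + f^4).
≈ 18.000 × (0.5000 + 0.2500 + 0.1250 + 0.0625) ≈ 18.000 × 0.9375 ≈ 16.875 mg/L.

16.9 mg/L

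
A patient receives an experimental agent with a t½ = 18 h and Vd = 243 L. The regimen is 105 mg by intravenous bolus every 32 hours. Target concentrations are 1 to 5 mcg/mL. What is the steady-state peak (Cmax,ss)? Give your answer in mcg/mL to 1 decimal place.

0.6 mcg/mL

k = ln2/t½ = ln2/18 ≈ 0.038508 h⁻¹; fraction remaining f = e^(−kτ) = e^(−0.038508×32) ≈ 0.2916.
At steady state, accumulation factor R = 1/(1 − e^(−kτ)) ≈ 1.4116.
Single-dose peak C₀ = D/Vd = 105/243 ≈ 0.432 mcg/mL.
Steady-state peak Cmax,ss = C₀·R ≈ 0.432 × 1.4116 ≈ 0.610 mcg/mL.
Peak 0.6 mcg/mL vs MTC 5 mcg/mL: below toxic threshold.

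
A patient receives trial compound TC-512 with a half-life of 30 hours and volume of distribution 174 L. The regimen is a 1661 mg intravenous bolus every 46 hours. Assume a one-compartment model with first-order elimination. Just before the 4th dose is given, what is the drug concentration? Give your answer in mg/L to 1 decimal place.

f = (1/2)^(τ/t½) = (1/2)^(46/30) ≈ 0.3455.
C₀ = D/Vd = 1661/174 ≈ 9.546 mg/L.
Before the 4th dose, 3 doses have been given. Superposition: Cmin = C₀·(f + f² + … + f^3).
≈ 9.546 × (0.3455 + 0.1194 + 0.0412) ≈ 9.546 × 0.5061 ≈ 4.831 mg/L.

4.8 mg/L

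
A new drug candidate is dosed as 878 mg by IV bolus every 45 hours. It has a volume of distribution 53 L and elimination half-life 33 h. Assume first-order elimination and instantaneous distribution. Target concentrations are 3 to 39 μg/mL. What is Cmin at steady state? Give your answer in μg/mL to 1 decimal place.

10.5 μg/mL

Over one 45-h interval, 45/33 ≈ 1.3636 half-lives elapse, leaving f ≈ 0.3886 of each dose.
Each bolus raises the concentration by D/Vd = 878/53 ≈ 16.566 μg/mL.
Steady-state trough Cmin,ss = C₀·f/(1−f) ≈ 16.566 × 0.3886/0.6114 ≈ 10.529 μg/mL.
Trough 10.5 μg/mL vs MEC 3 μg/mL: adequate.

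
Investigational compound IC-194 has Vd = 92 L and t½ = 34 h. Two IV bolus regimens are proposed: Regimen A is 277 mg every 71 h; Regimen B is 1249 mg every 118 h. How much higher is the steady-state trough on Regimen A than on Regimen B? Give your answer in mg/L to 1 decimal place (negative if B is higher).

Regimen A: f = (1/2)^(71/34) ≈ 0.2352; Cmin,ss = (277/92)·f/(1−f) ≈ 0.926 mg/L.
Regimen B: f = (1/2)^(118/34) ≈ 0.0902; Cmin,ss = (1249/92)·f/(1−f) ≈ 1.346 mg/L.
Difference ≈ 0.926 − 1.346 ≈ -0.420 mg/L.

-0.4 mg/L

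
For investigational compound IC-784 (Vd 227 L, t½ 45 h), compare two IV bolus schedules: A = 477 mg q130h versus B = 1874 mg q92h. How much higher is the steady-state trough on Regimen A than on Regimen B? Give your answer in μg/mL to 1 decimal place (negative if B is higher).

-2.3 μg/mL

Regimen A: f = (1/2)^(130/45) ≈ 0.1350; Cmin,ss = (477/227)·f/(1−f) ≈ 0.328 μg/mL.
Regimen B: f = (1/2)^(92/45) ≈ 0.2424; Cmin,ss = (1874/227)·f/(1−f) ≈ 2.641 μg/mL.
Difference ≈ 0.328 − 2.641 ≈ -2.313 μg/mL.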